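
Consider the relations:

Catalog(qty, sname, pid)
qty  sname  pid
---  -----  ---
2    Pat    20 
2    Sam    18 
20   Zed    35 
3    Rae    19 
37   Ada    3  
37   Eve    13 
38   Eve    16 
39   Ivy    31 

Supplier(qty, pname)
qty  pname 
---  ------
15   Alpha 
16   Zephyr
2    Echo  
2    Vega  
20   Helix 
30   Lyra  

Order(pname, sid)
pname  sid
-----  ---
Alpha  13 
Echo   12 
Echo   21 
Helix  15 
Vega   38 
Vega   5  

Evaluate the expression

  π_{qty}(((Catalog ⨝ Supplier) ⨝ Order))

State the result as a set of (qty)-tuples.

{2, 20}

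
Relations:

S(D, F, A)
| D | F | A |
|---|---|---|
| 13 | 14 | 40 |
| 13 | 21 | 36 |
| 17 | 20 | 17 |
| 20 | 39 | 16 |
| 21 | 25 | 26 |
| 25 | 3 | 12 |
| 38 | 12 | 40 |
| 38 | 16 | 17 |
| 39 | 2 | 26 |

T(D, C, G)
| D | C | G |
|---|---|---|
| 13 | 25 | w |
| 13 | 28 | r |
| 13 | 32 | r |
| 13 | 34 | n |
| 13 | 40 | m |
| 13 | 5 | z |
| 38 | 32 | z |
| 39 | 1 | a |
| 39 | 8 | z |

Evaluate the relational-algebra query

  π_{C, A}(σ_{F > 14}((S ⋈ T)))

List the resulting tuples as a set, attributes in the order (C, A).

{(25, 36), (28, 36), (32, 17), (32, 36), (34, 36), (40, 36), (5, 36)}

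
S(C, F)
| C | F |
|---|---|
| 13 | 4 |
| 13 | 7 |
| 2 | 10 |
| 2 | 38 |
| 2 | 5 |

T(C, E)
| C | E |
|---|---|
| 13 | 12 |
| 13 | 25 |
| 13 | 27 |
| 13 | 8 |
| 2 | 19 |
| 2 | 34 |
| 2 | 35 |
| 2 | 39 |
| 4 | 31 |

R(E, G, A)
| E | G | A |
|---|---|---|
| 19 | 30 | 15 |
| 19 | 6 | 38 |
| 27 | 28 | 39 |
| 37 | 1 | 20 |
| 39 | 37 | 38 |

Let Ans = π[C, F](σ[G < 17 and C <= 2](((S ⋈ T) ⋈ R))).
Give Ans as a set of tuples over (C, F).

Natural join on C: {(13, 4, 12), (13, 4, 25), (13, 4, 27), (13, 4, 8), (13, 7, 12), (13, 7, 25), (13, 7, 27), (13, 7, 8), (2, 10, 19), (2, 10, 34), (2, 10, 35), (2, 10, 39), (2, 38, 19), (2, 38, 34), (2, 38, 35), (2, 38, 39), (2, 5, 19), (2, 5, 34), (2, 5, 35), (2, 5, 39)}
Natural join on E: {(13, 4, 27, 28, 39), (13, 7, 27, 28, 39), (2, 10, 19, 30, 15), (2, 10, 19, 6, 38), (2, 10, 39, 37, 38), (2, 38, 19, 30, 15), (2, 38, 19, 6, 38), (2, 38, 39, 37, 38), (2, 5, 19, 30, 15), (2, 5, 19, 6, 38), (2, 5, 39, 37, 38)}
Selection G < 17 and C <= 2: {(2, 10, 19, 6, 38), (2, 38, 19, 6, 38), (2, 5, 19, 6, 38)}
Projecting to C, F: {(2, 10), (2, 38), (2, 5)}

{(2, 10), (2, 38), (2, 5)}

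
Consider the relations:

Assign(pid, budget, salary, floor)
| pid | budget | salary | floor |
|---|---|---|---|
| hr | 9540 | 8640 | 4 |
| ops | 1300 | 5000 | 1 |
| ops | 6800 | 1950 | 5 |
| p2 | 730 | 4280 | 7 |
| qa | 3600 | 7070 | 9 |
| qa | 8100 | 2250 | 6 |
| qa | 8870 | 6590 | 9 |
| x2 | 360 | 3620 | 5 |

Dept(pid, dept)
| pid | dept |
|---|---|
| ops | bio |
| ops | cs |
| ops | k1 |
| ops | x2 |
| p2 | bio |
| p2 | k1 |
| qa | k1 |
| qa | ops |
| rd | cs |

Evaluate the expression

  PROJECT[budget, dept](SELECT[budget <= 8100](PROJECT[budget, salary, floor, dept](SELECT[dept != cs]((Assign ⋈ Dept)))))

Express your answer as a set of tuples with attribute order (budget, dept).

Joining Assign and Dept on pid yields {(ops, 1300, 5000, 1, bio), (ops, 1300, 5000, 1, cs), (ops, 1300, 5000, 1, k1), (ops, 1300, 5000, 1, x2), (ops, 6800, 1950, 5, bio), (ops, 6800, 1950, 5, cs), (ops, 6800, 1950, 5, k1), (ops, 6800, 1950, 5, x2), (p2, 730, 4280, 7, bio), (p2, 730, 4280, 7, k1), (qa, 3600, 7070, 9, k1), (qa, 3600, 7070, 9, ops), (qa, 8100, 2250, 6, k1), (qa, 8100, 2250, 6, ops), (qa, 8870, 6590, 9, k1), (qa, 8870, 6590, 9, ops)}.
Selection dept != cs: {(ops, 1300, 5000, 1, bio), (ops, 1300, 5000, 1, k1), (ops, 1300, 5000, 1, x2), (ops, 6800, 1950, 5, bio), (ops, 6800, 1950, 5, k1), (ops, 6800, 1950, 5, x2), (p2, 730, 4280, 7, bio), (p2, 730, 4280, 7, k1), (qa, 3600, 7070, 9, k1), (qa, 3600, 7070, 9, ops), (qa, 8100, 2250, 6, k1), (qa, 8100, 2250, 6, ops), (qa, 8870, 6590, 9, k1), (qa, 8870, 6590, 9, ops)}
π[budget, salary, floor, dept]: project onto (budget, salary, floor, dept) → {(1300, 5000, 1, bio), (1300, 5000, 1, k1), (1300, 5000, 1, x2), (3600, 7070, 9, k1), (3600, 7070, 9, ops), (6800, 1950, 5, bio), (6800, 1950, 5, k1), (6800, 1950, 5, x2), (730, 4280, 7, bio), (730, 4280, 7, k1), (8100, 2250, 6, k1), (8100, 2250, 6, ops), (8870, 6590, 9, k1), (8870, 6590, 9, ops)}
Selection budget <= 8100: {(1300, 5000, 1, bio), (1300, 5000, 1, k1), (1300, 5000, 1, x2), (3600, 7070, 9, k1), (3600, 7070, 9, ops), (6800, 1950, 5, bio), (6800, 1950, 5, k1), (6800, 1950, 5, x2), (730, 4280, 7, bio), (730, 4280, 7, k1), (8100, 2250, 6, k1), (8100, 2250, 6, ops)}
π[budget, dept]: project onto (budget, dept) → {(1300, bio), (1300, k1), (1300, x2), (3600, k1), (3600, ops), (6800, bio), (6800, k1), (6800, x2), (730, bio), (730, k1), (8100, k1), (8100, ops)}

{(1300, bio), (1300, k1), (1300, x2), (3600, k1), (3600, ops), (6800, bio), (6800, k1), (6800, x2), (730, bio), (730, k1), (8100, k1), (8100, ops)}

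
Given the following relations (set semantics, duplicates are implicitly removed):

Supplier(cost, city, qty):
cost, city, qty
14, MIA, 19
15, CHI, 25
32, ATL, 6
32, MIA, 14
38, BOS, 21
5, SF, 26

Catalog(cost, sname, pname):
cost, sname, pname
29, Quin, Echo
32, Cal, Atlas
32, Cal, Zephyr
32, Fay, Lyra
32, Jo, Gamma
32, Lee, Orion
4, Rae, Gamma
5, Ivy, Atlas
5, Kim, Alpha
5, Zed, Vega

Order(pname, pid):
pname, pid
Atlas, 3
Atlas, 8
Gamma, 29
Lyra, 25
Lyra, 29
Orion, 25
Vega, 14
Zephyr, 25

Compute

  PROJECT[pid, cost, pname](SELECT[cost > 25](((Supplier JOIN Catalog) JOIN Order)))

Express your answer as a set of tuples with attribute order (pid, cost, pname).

Natural join on cost: {(32, ATL, 6, Cal, Atlas), (32, ATL, 6, Cal, Zephyr), (32, ATL, 6, Fay, Lyra), (32, ATL, 6, Jo, Gamma), (32, ATL, 6, Lee, Orion), (32, MIA, 14, Cal, Atlas), (32, MIA, 14, Cal, Zephyr), (32, MIA, 14, Fay, Lyra), (32, MIA, 14, Jo, Gamma), (32, MIA, 14, Lee, Orion), (5, SF, 26, Ivy, Atlas), (5, SF, 26, Kim, Alpha), (5, SF, 26, Zed, Vega)}
Natural join on pname: {(32, ATL, 6, Cal, Atlas, 3), (32, ATL, 6, Cal, Atlas, 8), (32, ATL, 6, Cal, Zephyr, 25), (32, ATL, 6, Fay, Lyra, 25), (32, ATL, 6, Fay, Lyra, 29), (32, ATL, 6, Jo, Gamma, 29), (32, ATL, 6, Lee, Orion, 25), (32, MIA, 14, Cal, Atlas, 3), (32, MIA, 14, Cal, Atlas, 8), (32, MIA, 14, Cal, Zephyr, 25), (32, MIA, 14, Fay, Lyra, 25), (32, MIA, 14, Fay, Lyra, 29), (32, MIA, 14, Jo, Gamma, 29), (32, MIA, 14, Lee, Orion, 25), (5, SF, 26, Ivy, Atlas, 3), (5, SF, 26, Ivy, Atlas, 8), (5, SF, 26, Zed, Vega, 14)}
Apply σ_{cost > 25}; surviving tuples: {(32, ATL, 6, Cal, Atlas, 3), (32, ATL, 6, Cal, Atlas, 8), (32, ATL, 6, Cal, Zephyr, 25), (32, ATL, 6, Fay, Lyra, 25), (32, ATL, 6, Fay, Lyra, 29), (32, ATL, 6, Jo, Gamma, 29), (32, ATL, 6, Lee, Orion, 25), (32, MIA, 14, Cal, Atlas, 3), (32, MIA, 14, Cal, Atlas, 8), (32, MIA, 14, Cal, Zephyr, 25), (32, MIA, 14, Fay, Lyra, 25), (32, MIA, 14, Fay, Lyra, 29), (32, MIA, 14, Jo, Gamma, 29), (32, MIA, 14, Lee, Orion, 25)}
π[pid, cost, pname]: project onto (pid, cost, pname) (7 duplicate(s) eliminated) → {(25, 32, Lyra), (25, 32, Orion), (25, 32, Zephyr), (29, 32, Gamma), (29, 32, Lyra), (3, 32, Atlas), (8, 32, Atlas)}

{(25, 32, Lyra), (25, 32, Orion), (25, 32, Zephyr), (29, 32, Gamma), (29, 32, Lyra), (3, 32, Atlas), (8, 32, Atlas)}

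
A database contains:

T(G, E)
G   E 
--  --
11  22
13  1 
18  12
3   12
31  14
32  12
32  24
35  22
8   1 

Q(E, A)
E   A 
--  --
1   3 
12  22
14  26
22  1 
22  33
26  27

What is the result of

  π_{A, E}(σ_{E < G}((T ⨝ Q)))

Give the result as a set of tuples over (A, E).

{(1, 22), (22, 12), (26, 14), (3, 1), (33, 22)}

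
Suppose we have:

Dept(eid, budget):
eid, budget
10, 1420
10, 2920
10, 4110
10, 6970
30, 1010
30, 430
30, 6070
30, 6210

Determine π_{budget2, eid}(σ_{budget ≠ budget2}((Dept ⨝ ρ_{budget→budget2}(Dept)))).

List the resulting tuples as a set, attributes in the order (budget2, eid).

ρ[budget→budget2]: schema becomes (eid, budget2); tuples unchanged.
Dept ⋈ ρ_{budget→budget2}(Dept) (natural join on eid): {(10, 1420, 1420), (10, 1420, 2920), (10, 1420, 4110), (10, 1420, 6970), (10, 2920, 1420), (10, 2920, 2920), (10, 2920, 4110), (10, 2920, 6970), (10, 4110, 1420), (10, 4110, 2920), (10, 4110, 4110), (10, 4110, 6970), (10, 6970, 1420), (10, 6970, 2920), (10, 6970, 4110), (10, 6970, 6970), (30, 1010, 1010), (30, 1010, 430), (30, 1010, 6070), (30, 1010, 6210), (30, 430, 1010), (30, 430, 430), (30, 430, 6070), (30, 430, 6210), (30, 6070, 1010), (30, 6070, 430), (30, 6070, 6070), (30, 6070, 6210), (30, 6210, 1010), (30, 6210, 430), (30, 6210, 6070), (30, 6210, 6210)}
Filtering on budget ≠ budget2 leaves {(10, 1420, 2920), (10, 1420, 4110), (10, 1420, 6970), (10, 2920, 1420), (10, 2920, 4110), (10, 2920, 6970), (10, 4110, 1420), (10, 4110, 2920), (10, 4110, 6970), (10, 6970, 1420), (10, 6970, 2920), (10, 6970, 4110), (30, 1010, 430), (30, 1010, 6070), (30, 1010, 6210), (30, 430, 1010), (30, 430, 6070), (30, 430, 6210), (30, 6070, 1010), (30, 6070, 430), (30, 6070, 6210), (30, 6210, 1010), (30, 6210, 430), (30, 6210, 6070)}.
π[budget2, eid]: project onto (budget2, eid) (16 duplicate(s) eliminated) → {(1010, 30), (1420, 10), (2920, 10), (4110, 10), (430, 30), (6070, 30), (6210, 30), (6970, 10)}

{(1010, 30), (1420, 10), (2920, 10), (4110, 10), (430, 30), (6070, 30), (6210, 30), (6970, 10)}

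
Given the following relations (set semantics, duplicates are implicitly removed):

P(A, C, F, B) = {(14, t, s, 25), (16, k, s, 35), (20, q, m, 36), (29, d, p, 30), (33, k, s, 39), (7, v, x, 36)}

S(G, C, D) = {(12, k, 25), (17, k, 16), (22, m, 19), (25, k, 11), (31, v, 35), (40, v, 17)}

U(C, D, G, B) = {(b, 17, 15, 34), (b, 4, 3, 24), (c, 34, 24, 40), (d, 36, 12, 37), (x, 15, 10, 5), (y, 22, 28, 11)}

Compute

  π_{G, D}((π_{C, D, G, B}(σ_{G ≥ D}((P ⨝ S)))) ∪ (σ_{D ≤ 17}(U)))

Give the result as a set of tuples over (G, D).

{(10, 15), (15, 17), (17, 16), (25, 11), (3, 4), (40, 17)}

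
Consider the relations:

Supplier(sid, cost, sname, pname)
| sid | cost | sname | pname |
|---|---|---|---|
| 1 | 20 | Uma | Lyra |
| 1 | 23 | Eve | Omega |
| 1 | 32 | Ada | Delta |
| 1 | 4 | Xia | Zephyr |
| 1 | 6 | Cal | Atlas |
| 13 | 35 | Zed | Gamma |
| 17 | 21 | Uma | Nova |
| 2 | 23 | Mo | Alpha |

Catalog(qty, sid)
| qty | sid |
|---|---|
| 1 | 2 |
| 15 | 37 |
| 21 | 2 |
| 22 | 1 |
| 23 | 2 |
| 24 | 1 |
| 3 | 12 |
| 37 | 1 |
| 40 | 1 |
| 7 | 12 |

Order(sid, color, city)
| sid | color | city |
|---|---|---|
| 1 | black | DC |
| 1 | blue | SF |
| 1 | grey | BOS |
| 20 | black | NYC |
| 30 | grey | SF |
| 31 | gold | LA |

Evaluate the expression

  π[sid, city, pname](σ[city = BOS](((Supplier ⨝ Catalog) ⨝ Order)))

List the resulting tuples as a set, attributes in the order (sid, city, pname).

{(1, BOS, Atlas), (1, BOS, Delta), (1, BOS, Lyra), (1, BOS, Omega), (1, BOS, Zephyr)}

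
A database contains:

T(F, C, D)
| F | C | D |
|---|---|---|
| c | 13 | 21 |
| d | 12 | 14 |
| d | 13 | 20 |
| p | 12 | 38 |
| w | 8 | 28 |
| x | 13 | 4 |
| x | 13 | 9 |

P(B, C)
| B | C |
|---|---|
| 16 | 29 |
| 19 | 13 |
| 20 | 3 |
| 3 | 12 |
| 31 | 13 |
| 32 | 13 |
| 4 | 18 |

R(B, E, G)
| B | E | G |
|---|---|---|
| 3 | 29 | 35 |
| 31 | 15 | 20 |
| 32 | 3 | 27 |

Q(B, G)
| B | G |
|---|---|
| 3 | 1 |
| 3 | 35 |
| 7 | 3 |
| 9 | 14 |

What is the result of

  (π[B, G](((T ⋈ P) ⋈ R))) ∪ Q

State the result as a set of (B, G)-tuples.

Joining T and P on C yields {(c, 13, 21, 19), (c, 13, 21, 31), (c, 13, 21, 32), (d, 12, 14, 3), (d, 13, 20, 19), (d, 13, 20, 31), (d, 13, 20, 32), (p, 12, 38, 3), (x, 13, 4, 19), (x, 13, 4, 31), (x, 13, 4, 32), (x, 13, 9, 19), (x, 13, 9, 31), (x, 13, 9, 32)}.
Joining (T ⋈ P) and R on B yields {(c, 13, 21, 31, 15, 20), (c, 13, 21, 32, 3, 27), (d, 12, 14, 3, 29, 35), (d, 13, 20, 31, 15, 20), (d, 13, 20, 32, 3, 27), (p, 12, 38, 3, 29, 35), (x, 13, 4, 31, 15, 20), (x, 13, 4, 32, 3, 27), (x, 13, 9, 31, 15, 20), (x, 13, 9, 32, 3, 27)}.
Keep only column(s) B, G (7 duplicate(s) eliminated): {(3, 35), (31, 20), (32, 27)}
Union: {(3, 35), (31, 20), (32, 27)} with {(3, 1), (3, 35), (7, 3), (9, 14)} → {(3, 1), (3, 35), (31, 20), (32, 27), (7, 3), (9, 14)}

{(3, 1), (3, 35), (31, 20), (32, 27), (7, 3), (9, 14)}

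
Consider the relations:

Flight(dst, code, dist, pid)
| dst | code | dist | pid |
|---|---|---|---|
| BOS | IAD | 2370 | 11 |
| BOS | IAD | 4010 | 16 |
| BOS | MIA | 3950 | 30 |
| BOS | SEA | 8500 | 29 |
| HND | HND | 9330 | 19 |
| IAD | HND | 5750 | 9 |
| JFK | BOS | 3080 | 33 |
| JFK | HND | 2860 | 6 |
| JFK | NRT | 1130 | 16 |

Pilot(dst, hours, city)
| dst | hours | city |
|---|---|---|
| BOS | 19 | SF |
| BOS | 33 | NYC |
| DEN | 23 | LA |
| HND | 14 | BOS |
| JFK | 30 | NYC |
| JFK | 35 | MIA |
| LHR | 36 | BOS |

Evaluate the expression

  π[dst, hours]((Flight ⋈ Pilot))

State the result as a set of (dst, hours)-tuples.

Joining Flight and Pilot on dst yields {(BOS, IAD, 2370, 11, 19, SF), (BOS, IAD, 2370, 11, 33, NYC), (BOS, IAD, 4010, 16, 19, SF), (BOS, IAD, 4010, 16, 33, NYC), (BOS, MIA, 3950, 30, 19, SF), (BOS, MIA, 3950, 30, 33, NYC), (BOS, SEA, 8500, 29, 19, SF), (BOS, SEA, 8500, 29, 33, NYC), (HND, HND, 9330, 19, 14, BOS), (JFK, BOS, 3080, 33, 30, NYC), (JFK, BOS, 3080, 33, 35, MIA), (JFK, HND, 2860, 6, 30, NYC), (JFK, HND, 2860, 6, 35, MIA), (JFK, NRT, 1130, 16, 30, NYC), (JFK, NRT, 1130, 16, 35, MIA)}.
π[dst, hours]: project onto (dst, hours) (10 duplicate(s) eliminated) → {(BOS, 19), (BOS, 33), (HND, 14), (JFK, 30), (JFK, 35)}

{(BOS, 19), (BOS, 33), (HND, 14), (JFK, 30), (JFK, 35)}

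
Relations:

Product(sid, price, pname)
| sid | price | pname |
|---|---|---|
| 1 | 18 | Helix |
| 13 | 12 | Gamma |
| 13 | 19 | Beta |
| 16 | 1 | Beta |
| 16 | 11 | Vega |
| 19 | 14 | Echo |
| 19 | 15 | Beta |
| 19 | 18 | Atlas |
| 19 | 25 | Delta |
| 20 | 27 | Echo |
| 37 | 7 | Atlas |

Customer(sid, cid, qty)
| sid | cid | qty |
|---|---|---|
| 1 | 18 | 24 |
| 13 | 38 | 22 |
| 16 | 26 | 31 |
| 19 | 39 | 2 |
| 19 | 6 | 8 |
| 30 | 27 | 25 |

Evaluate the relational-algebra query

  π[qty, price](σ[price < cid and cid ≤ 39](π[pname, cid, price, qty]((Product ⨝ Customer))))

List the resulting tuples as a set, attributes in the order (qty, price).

{(2, 14), (2, 15), (2, 18), (2, 25), (22, 12), (22, 19), (31, 1), (31, 11)}

Product ⋈ Customer (natural join on sid): {(1, 18, Helix, 18, 24), (13, 12, Gamma, 38, 22), (13, 19, Beta, 38, 22), (16, 1, Beta, 26, 31), (16, 11, Vega, 26, 31), (19, 14, Echo, 39, 2), (19, 14, Echo, 6, 8), (19, 15, Beta, 39, 2), (19, 15, Beta, 6, 8), (19, 18, Atlas, 39, 2), (19, 18, Atlas, 6, 8), (19, 25, Delta, 39, 2), (19, 25, Delta, 6, 8)}
Keep only column(s) pname, cid, price, qty: {(Atlas, 39, 18, 2), (Atlas, 6, 18, 8), (Beta, 26, 1, 31), (Beta, 38, 19, 22), (Beta, 39, 15, 2), (Beta, 6, 15, 8), (Delta, 39, 25, 2), (Delta, 6, 25, 8), (Echo, 39, 14, 2), (Echo, 6, 14, 8), (Gamma, 38, 12, 22), (Helix, 18, 18, 24), (Vega, 26, 11, 31)}
σ[price < cid and cid ≤ 39]: keep tuples satisfying price < cid and cid ≤ 39 → {(Atlas, 39, 18, 2), (Beta, 26, 1, 31), (Beta, 38, 19, 22), (Beta, 39, 15, 2), (Delta, 39, 25, 2), (Echo, 39, 14, 2), (Gamma, 38, 12, 22), (Vega, 26, 11, 31)}
Keep only column(s) qty, price: {(2, 14), (2, 15), (2, 18), (2, 25), (22, 12), (22, 19), (31, 1), (31, 11)}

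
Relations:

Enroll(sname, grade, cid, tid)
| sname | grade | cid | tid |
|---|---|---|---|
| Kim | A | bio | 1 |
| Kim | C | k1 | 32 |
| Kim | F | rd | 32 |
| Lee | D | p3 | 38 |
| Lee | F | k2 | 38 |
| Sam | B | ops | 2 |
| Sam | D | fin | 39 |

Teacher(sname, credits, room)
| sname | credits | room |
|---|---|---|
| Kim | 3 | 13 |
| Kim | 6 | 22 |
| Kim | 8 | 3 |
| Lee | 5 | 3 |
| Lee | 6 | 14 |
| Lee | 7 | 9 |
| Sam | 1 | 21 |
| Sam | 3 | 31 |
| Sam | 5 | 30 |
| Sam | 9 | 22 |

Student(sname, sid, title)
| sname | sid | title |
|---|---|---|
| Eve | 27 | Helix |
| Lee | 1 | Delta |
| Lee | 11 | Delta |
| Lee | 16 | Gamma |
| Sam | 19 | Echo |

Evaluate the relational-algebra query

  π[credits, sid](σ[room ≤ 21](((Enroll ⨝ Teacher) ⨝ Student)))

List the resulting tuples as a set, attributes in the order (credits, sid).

{(1, 19), (5, 1), (5, 11), (5, 16), (6, 1), (6, 11), (6, 16), (7, 1), (7, 11), (7, 16)}

Enroll ⋈ Teacher (natural join on sname): {(Kim, A, bio, 1, 3, 13), (Kim, A, bio, 1, 6, 22), (Kim, A, bio, 1, 8, 3), (Kim, C, k1, 32, 3, 13), (Kim, C, k1, 32, 6, 22), (Kim, C, k1, 32, 8, 3), (Kim, F, rd, 32, 3, 13), (Kim, F, rd, 32, 6, 22), (Kim, F, rd, 32, 8, 3), (Lee, D, p3, 38, 5, 3), (Lee, D, p3, 38, 6, 14), (Lee, D, p3, 38, 7, 9), (Lee, F, k2, 38, 5, 3), (Lee, F, k2, 38, 6, 14), (Lee, F, k2, 38, 7, 9), (Sam, B, ops, 2, 1, 21), (Sam, B, ops, 2, 3, 31), (Sam, B, ops, 2, 5, 30), (Sam, B, ops, 2, 9, 22), (Sam, D, fin, 39, 1, 21), (Sam, D, fin, 39, 3, 31), (Sam, D, fin, 39, 5, 30), (Sam, D, fin, 39, 9, 22)}
(Enroll ⨝ Teacher) ⋈ Student (natural join on sname): {(Lee, D, p3, 38, 5, 3, 1, Delta), (Lee, D, p3, 38, 5, 3, 11, Delta), (Lee, D, p3, 38, 5, 3, 16, Gamma), (Lee, D, p3, 38, 6, 14, 1, Delta), (Lee, D, p3, 38, 6, 14, 11, Delta), (Lee, D, p3, 38, 6, 14, 16, Gamma), (Lee, D, p3, 38, 7, 9, 1, Delta), (Lee, D, p3, 38, 7, 9, 11, Delta), (Lee, D, p3, 38, 7, 9, 16, Gamma), (Lee, F, k2, 38, 5, 3, 1, Delta), (Lee, F, k2, 38, 5, 3, 11, Delta), (Lee, F, k2, 38, 5, 3, 16, Gamma), (Lee, F, k2, 38, 6, 14, 1, Delta), (Lee, F, k2, 38, 6, 14, 11, Delta), (Lee, F, k2, 38, 6, 14, 16, Gamma), (Lee, F, k2, 38, 7, 9, 1, Delta), (Lee, F, k2, 38, 7, 9, 11, Delta), (Lee, F, k2, 38, 7, 9, 16, Gamma), (Sam, B, ops, 2, 1, 21, 19, Echo), (Sam, B, ops, 2, 3, 31, 19, Echo), (Sam, B, ops, 2, 5, 30, 19, Echo), (Sam, B, ops, 2, 9, 22, 19, Echo), (Sam, D, fin, 39, 1, 21, 19, Echo), (Sam, D, fin, 39, 3, 31, 19, Echo), (Sam, D, fin, 39, 5, 30, 19, Echo), (Sam, D, fin, 39, 9, 22, 19, Echo)}
Apply σ_{room ≤ 21}; surviving tuples: {(Lee, D, p3, 38, 5, 3, 1, Delta), (Lee, D, p3, 38, 5, 3, 11, Delta), (Lee, D, p3, 38, 5, 3, 16, Gamma), (Lee, D, p3, 38, 6, 14, 1, Delta), (Lee, D, p3, 38, 6, 14, 11, Delta), (Lee, D, p3, 38, 6, 14, 16, Gamma), (Lee, D, p3, 38, 7, 9, 1, Delta), (Lee, D, p3, 38, 7, 9, 11, Delta), (Lee, D, p3, 38, 7, 9, 16, Gamma), (Lee, F, k2, 38, 5, 3, 1, Delta), (Lee, F, k2, 38, 5, 3, 11, Delta), (Lee, F, k2, 38, 5, 3, 16, Gamma), (Lee, F, k2, 38, 6, 14, 1, Delta), (Lee, F, k2, 38, 6, 14, 11, Delta), (Lee, F, k2, 38, 6, 14, 16, Gamma), (Lee, F, k2, 38, 7, 9, 1, Delta), (Lee, F, k2, 38, 7, 9, 11, Delta), (Lee, F, k2, 38, 7, 9, 16, Gamma), (Sam, B, ops, 2, 1, 21, 19, Echo), (Sam, D, fin, 39, 1, 21, 19, Echo)}
Projecting to credits, sid (10 duplicate(s) eliminated): {(1, 19), (5, 1), (5, 11), (5, 16), (6, 1), (6, 11), (6, 16), (7, 1), (7, 11), (7, 16)}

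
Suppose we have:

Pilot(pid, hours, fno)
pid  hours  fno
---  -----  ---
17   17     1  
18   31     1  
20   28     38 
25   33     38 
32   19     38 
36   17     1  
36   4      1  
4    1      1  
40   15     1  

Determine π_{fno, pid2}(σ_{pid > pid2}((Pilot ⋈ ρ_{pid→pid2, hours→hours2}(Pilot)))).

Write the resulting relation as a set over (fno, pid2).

ρ[pid→pid2, hours→hours2]: schema becomes (pid2, hours2, fno); tuples unchanged.
Pilot ⋈ ρ_{pid→pid2, hours→hours2}(Pilot) (natural join on fno): {(17, 17, 1, 17, 17), (17, 17, 1, 18, 31), (17, 17, 1, 36, 17), (17, 17, 1, 36, 4), (17, 17, 1, 4, 1), (17, 17, 1, 40, 15), (18, 31, 1, 17, 17), (18, 31, 1, 18, 31), (18, 31, 1, 36, 17), (18, 31, 1, 36, 4), (18, 31, 1, 4, 1), (18, 31, 1, 40, 15), (20, 28, 38, 20, 28), (20, 28, 38, 25, 33), (20, 28, 38, 32, 19), (25, 33, 38, 20, 28), (25, 33, 38, 25, 33), (25, 33, 38, 32, 19), (32, 19, 38, 20, 28), (32, 19, 38, 25, 33), (32, 19, 38, 32, 19), (36, 17, 1, 17, 17), (36, 17, 1, 18, 31), (36, 17, 1, 36, 17), (36, 17, 1, 36, 4), (36, 17, 1, 4, 1), (36, 17, 1, 40, 15), (36, 4, 1, 17, 17), (36, 4, 1, 18, 31), (36, 4, 1, 36, 17), (36, 4, 1, 36, 4), (36, 4, 1, 4, 1), (36, 4, 1, 40, 15), (4, 1, 1, 17, 17), (4, 1, 1, 18, 31), (4, 1, 1, 36, 17), (4, 1, 1, 36, 4), (4, 1, 1, 4, 1), (4, 1, 1, 40, 15), (40, 15, 1, 17, 17), (40, 15, 1, 18, 31), (40, 15, 1, 36, 17), (40, 15, 1, 36, 4), (40, 15, 1, 4, 1), (40, 15, 1, 40, 15)}
Filtering on pid > pid2 leaves {(17, 17, 1, 4, 1), (18, 31, 1, 17, 17), (18, 31, 1, 4, 1), (25, 33, 38, 20, 28), (32, 19, 38, 20, 28), (32, 19, 38, 25, 33), (36, 17, 1, 17, 17), (36, 17, 1, 18, 31), (36, 17, 1, 4, 1), (36, 4, 1, 17, 17), (36, 4, 1, 18, 31), (36, 4, 1, 4, 1), (40, 15, 1, 17, 17), (40, 15, 1, 18, 31), (40, 15, 1, 36, 17), (40, 15, 1, 36, 4), (40, 15, 1, 4, 1)}.
Projecting to fno, pid2 (11 duplicate(s) eliminated): {(1, 17), (1, 18), (1, 36), (1, 4), (38, 20), (38, 25)}

{(1, 17), (1, 18), (1, 36), (1, 4), (38, 20), (38, 25)}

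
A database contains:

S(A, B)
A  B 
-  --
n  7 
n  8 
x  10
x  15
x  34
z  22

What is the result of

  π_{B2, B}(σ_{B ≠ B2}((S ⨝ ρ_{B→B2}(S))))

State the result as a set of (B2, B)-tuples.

{(10, 15), (10, 34), (15, 10), (15, 34), (34, 10), (34, 15), (7, 8), (8, 7)}

ρ[B→B2]: schema becomes (A, B2); tuples unchanged.
S ⋈ ρ_{B→B2}(S) (natural join on A): {(n, 7, 7), (n, 7, 8), (n, 8, 7), (n, 8, 8), (x, 10, 10), (x, 10, 15), (x, 10, 34), (x, 15, 10), (x, 15, 15), (x, 15, 34), (x, 34, 10), (x, 34, 15), (x, 34, 34), (z, 22, 22)}
Selection B ≠ B2: {(n, 7, 8), (n, 8, 7), (x, 10, 15), (x, 10, 34), (x, 15, 10), (x, 15, 34), (x, 34, 10), (x, 34, 15)}
Keep only column(s) B2, B: {(10, 15), (10, 34), (15, 10), (15, 34), (34, 10), (34, 15), (7, 8), (8, 7)}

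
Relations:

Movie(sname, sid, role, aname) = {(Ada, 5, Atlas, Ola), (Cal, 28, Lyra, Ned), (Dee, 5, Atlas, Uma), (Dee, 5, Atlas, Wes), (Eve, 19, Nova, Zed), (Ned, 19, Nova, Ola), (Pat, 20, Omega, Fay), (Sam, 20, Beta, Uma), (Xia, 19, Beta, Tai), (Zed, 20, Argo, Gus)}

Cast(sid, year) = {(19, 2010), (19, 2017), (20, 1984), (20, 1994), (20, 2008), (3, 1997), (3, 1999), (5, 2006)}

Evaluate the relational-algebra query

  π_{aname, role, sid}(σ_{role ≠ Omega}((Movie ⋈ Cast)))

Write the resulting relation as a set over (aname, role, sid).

{(Gus, Argo, 20), (Ola, Atlas, 5), (Ola, Nova, 19), (Tai, Beta, 19), (Uma, Atlas, 5), (Uma, Beta, 20), (Wes, Atlas, 5), (Zed, Nova, 19)}

Joining Movie and Cast on sid yields {(Ada, 5, Atlas, Ola, 2006), (Dee, 5, Atlas, Uma, 2006), (Dee, 5, Atlas, Wes, 2006), (Eve, 19, Nova, Zed, 2010), (Eve, 19, Nova, Zed, 2017), (Ned, 19, Nova, Ola, 2010), (Ned, 19, Nova, Ola, 2017), (Pat, 20, Omega, Fay, 1984), (Pat, 20, Omega, Fay, 1994), (Pat, 20, Omega, Fay, 2008), (Sam, 20, Beta, Uma, 1984), (Sam, 20, Beta, Uma, 1994), (Sam, 20, Beta, Uma, 2008), (Xia, 19, Beta, Tai, 2010), (Xia, 19, Beta, Tai, 2017), (Zed, 20, Argo, Gus, 1984), (Zed, 20, Argo, Gus, 1994), (Zed, 20, Argo, Gus, 2008)}.
Apply σ_{role ≠ Omega}; surviving tuples: {(Ada, 5, Atlas, Ola, 2006), (Dee, 5, Atlas, Uma, 2006), (Dee, 5, Atlas, Wes, 2006), (Eve, 19, Nova, Zed, 2010), (Eve, 19, Nova, Zed, 2017), (Ned, 19, Nova, Ola, 2010), (Ned, 19, Nova, Ola, 2017), (Sam, 20, Beta, Uma, 1984), (Sam, 20, Beta, Uma, 1994), (Sam, 20, Beta, Uma, 2008), (Xia, 19, Beta, Tai, 2010), (Xia, 19, Beta, Tai, 2017), (Zed, 20, Argo, Gus, 1984), (Zed, 20, Argo, Gus, 1994), (Zed, 20, Argo, Gus, 2008)}
π_{aname, role, sid} gives {(Gus, Argo, 20), (Ola, Atlas, 5), (Ola, Nova, 19), (Tai, Beta, 19), (Uma, Atlas, 5), (Uma, Beta, 20), (Wes, Atlas, 5), (Zed, Nova, 19)} (7 duplicate(s) eliminated).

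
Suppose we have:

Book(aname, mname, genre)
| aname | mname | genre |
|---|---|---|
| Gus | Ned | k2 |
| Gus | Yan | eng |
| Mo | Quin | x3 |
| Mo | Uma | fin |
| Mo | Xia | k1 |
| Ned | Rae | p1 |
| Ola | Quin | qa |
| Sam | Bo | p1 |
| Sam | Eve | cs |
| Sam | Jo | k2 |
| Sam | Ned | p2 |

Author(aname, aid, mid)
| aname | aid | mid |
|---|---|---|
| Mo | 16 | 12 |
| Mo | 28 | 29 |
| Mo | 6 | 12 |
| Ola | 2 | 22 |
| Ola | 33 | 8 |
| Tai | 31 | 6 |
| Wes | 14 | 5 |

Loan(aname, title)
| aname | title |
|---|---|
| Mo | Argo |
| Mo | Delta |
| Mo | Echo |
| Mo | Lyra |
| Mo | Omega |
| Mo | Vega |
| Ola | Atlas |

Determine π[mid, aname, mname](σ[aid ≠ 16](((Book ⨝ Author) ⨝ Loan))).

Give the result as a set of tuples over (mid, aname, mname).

{(12, Mo, Quin), (12, Mo, Uma), (12, Mo, Xia), (22, Ola, Quin), (29, Mo, Quin), (29, Mo, Uma), (29, Mo, Xia), (8, Ola, Quin)}

Joining Book and Author on aname yields {(Mo, Quin, x3, 16, 12), (Mo, Quin, x3, 28, 29), (Mo, Quin, x3, 6, 12), (Mo, Uma, fin, 16, 12), (Mo, Uma, fin, 28, 29), (Mo, Uma, fin, 6, 12), (Mo, Xia, k1, 16, 12), (Mo, Xia, k1, 28, 29), (Mo, Xia, k1, 6, 12), (Ola, Quin, qa, 2, 22), (Ola, Quin, qa, 33, 8)}.
Joining (Book ⨝ Author) and Loan on aname yields {(Mo, Quin, x3, 16, 12, Argo), (Mo, Quin, x3, 16, 12, Delta), (Mo, Quin, x3, 16, 12, Echo), (Mo, Quin, x3, 16, 12, Lyra), (Mo, Quin, x3, 16, 12, Omega), (Mo, Quin, x3, 16, 12, Vega), (Mo, Quin, x3, 28, 29, Argo), (Mo, Quin, x3, 28, 29, Delta), (Mo, Quin, x3, 28, 29, Echo), (Mo, Quin, x3, 28, 29, Lyra), (Mo, Quin, x3, 28, 29, Omega), (Mo, Quin, x3, 28, 29, Vega), (Mo, Quin, x3, 6, 12, Argo), (Mo, Quin, x3, 6, 12, Delta), (Mo, Quin, x3, 6, 12, Echo), (Mo, Quin, x3, 6, 12, Lyra), (Mo, Quin, x3, 6, 12, Omega), (Mo, Quin, x3, 6, 12, Vega), (Mo, Uma, fin, 16, 12, Argo), (Mo, Uma, fin, 16, 12, Delta), (Mo, Uma, fin, 16, 12, Echo), (Mo, Uma, fin, 16, 12, Lyra), (Mo, Uma, fin, 16, 12, Omega), (Mo, Uma, fin, 16, 12, Vega), (Mo, Uma, fin, 28, 29, Argo), (Mo, Uma, fin, 28, 29, Delta), (Mo, Uma, fin, 28, 29, Echo), (Mo, Uma, fin, 28, 29, Lyra), (Mo, Uma, fin, 28, 29, Omega), (Mo, Uma, fin, 28, 29, Vega), (Mo, Uma, fin, 6, 12, Argo), (Mo, Uma, fin, 6, 12, Delta), (Mo, Uma, fin, 6, 12, Echo), (Mo, Uma, fin, 6, 12, Lyra), (Mo, Uma, fin, 6, 12, Omega), (Mo, Uma, fin, 6, 12, Vega), (Mo, Xia, k1, 16, 12, Argo), (Mo, Xia, k1, 16, 12, Delta), (Mo, Xia, k1, 16, 12, Echo), (Mo, Xia, k1, 16, 12, Lyra), (Mo, Xia, k1, 16, 12, Omega), (Mo, Xia, k1, 16, 12, Vega), (Mo, Xia, k1, 28, 29, Argo), (Mo, Xia, k1, 28, 29, Delta), (Mo, Xia, k1, 28, 29, Echo), (Mo, Xia, k1, 28, 29, Lyra), (Mo, Xia, k1, 28, 29, Omega), (Mo, Xia, k1, 28, 29, Vega), (Mo, Xia, k1, 6, 12, Argo), (Mo, Xia, k1, 6, 12, Delta), (Mo, Xia, k1, 6, 12, Echo), (Mo, Xia, k1, 6, 12, Lyra), (Mo, Xia, k1, 6, 12, Omega), (Mo, Xia, k1, 6, 12, Vega), (Ola, Quin, qa, 2, 22, Atlas), (Ola, Quin, qa, 33, 8, Atlas)}.
σ[aid ≠ 16]: keep tuples satisfying aid ≠ 16 → {(Mo, Quin, x3, 28, 29, Argo), (Mo, Quin, x3, 28, 29, Delta), (Mo, Quin, x3, 28, 29, Echo), (Mo, Quin, x3, 28, 29, Lyra), (Mo, Quin, x3, 28, 29, Omega), (Mo, Quin, x3, 28, 29, Vega), (Mo, Quin, x3, 6, 12, Argo), (Mo, Quin, x3, 6, 12, Delta), (Mo, Quin, x3, 6, 12, Echo), (Mo, Quin, x3, 6, 12, Lyra), (Mo, Quin, x3, 6, 12, Omega), (Mo, Quin, x3, 6, 12, Vega), (Mo, Uma, fin, 28, 29, Argo), (Mo, Uma, fin, 28, 29, Delta), (Mo, Uma, fin, 28, 29, Echo), (Mo, Uma, fin, 28, 29, Lyra), (Mo, Uma, fin, 28, 29, Omega), (Mo, Uma, fin, 28, 29, Vega), (Mo, Uma, fin, 6, 12, Argo), (Mo, Uma, fin, 6, 12, Delta), (Mo, Uma, fin, 6, 12, Echo), (Mo, Uma, fin, 6, 12, Lyra), (Mo, Uma, fin, 6, 12, Omega), (Mo, Uma, fin, 6, 12, Vega), (Mo, Xia, k1, 28, 29, Argo), (Mo, Xia, k1, 28, 29, Delta), (Mo, Xia, k1, 28, 29, Echo), (Mo, Xia, k1, 28, 29, Lyra), (Mo, Xia, k1, 28, 29, Omega), (Mo, Xia, k1, 28, 29, Vega), (Mo, Xia, k1, 6, 12, Argo), (Mo, Xia, k1, 6, 12, Delta), (Mo, Xia, k1, 6, 12, Echo), (Mo, Xia, k1, 6, 12, Lyra), (Mo, Xia, k1, 6, 12, Omega), (Mo, Xia, k1, 6, 12, Vega), (Ola, Quin, qa, 2, 22, Atlas), (Ola, Quin, qa, 33, 8, Atlas)}
Projecting to mid, aname, mname (30 duplicate(s) eliminated): {(12, Mo, Quin), (12, Mo, Uma), (12, Mo, Xia), (22, Ola, Quin), (29, Mo, Quin), (29, Mo, Uma), (29, Mo, Xia), (8, Ola, Quin)}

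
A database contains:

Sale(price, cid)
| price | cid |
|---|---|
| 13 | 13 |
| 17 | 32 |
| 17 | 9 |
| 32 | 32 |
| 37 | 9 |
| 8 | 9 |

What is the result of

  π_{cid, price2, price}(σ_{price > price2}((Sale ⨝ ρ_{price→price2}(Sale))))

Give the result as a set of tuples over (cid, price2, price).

{(32, 17, 32), (9, 17, 37), (9, 8, 17), (9, 8, 37)}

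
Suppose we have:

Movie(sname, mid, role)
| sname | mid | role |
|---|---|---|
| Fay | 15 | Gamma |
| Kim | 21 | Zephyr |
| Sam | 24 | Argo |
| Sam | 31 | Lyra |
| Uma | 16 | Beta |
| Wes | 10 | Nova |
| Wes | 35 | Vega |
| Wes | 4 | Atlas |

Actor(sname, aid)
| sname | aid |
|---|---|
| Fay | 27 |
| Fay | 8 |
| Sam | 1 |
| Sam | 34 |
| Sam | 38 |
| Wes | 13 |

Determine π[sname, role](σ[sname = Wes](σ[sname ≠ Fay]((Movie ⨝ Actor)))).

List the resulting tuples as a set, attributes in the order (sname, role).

{(Wes, Atlas), (Wes, Nova), (Wes, Vega)}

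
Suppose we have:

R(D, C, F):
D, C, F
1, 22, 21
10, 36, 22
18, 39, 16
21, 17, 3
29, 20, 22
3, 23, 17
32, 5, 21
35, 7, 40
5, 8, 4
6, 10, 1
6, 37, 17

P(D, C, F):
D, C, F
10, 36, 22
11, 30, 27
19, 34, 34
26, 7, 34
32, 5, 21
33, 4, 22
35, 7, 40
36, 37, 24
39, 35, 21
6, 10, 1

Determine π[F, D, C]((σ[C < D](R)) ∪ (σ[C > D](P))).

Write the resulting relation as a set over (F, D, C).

Apply σ_{C < D}; surviving tuples: {(21, 17, 3), (29, 20, 22), (32, 5, 21), (35, 7, 40)}
Apply σ_{C > D}; surviving tuples: {(10, 36, 22), (11, 30, 27), (19, 34, 34), (36, 37, 24), (6, 10, 1)}
Union: {(21, 17, 3), (29, 20, 22), (32, 5, 21), (35, 7, 40)} with {(10, 36, 22), (11, 30, 27), (19, 34, 34), (36, 37, 24), (6, 10, 1)} → {(10, 36, 22), (11, 30, 27), (19, 34, 34), (21, 17, 3), (29, 20, 22), (32, 5, 21), (35, 7, 40), (36, 37, 24), (6, 10, 1)}
π[F, D, C]: project onto (F, D, C) → {(1, 6, 10), (21, 32, 5), (22, 10, 36), (22, 29, 20), (24, 36, 37), (27, 11, 30), (3, 21, 17), (34, 19, 34), (40, 35, 7)}

{(1, 6, 10), (21, 32, 5), (22, 10, 36), (22, 29, 20), (24, 36, 37), (27, 11, 30), (3, 21, 17), (34, 19, 34), (40, 35, 7)}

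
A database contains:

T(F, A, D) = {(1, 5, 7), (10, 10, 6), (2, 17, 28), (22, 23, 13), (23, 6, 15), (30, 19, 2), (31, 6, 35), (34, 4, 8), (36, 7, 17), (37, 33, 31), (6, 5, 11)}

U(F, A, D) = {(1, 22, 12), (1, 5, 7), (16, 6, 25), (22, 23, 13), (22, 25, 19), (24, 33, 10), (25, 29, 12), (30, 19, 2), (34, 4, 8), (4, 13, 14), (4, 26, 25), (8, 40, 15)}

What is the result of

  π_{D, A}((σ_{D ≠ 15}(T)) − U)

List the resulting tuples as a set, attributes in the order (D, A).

σ[D ≠ 15]: keep tuples satisfying D ≠ 15 → {(1, 5, 7), (10, 10, 6), (2, 17, 28), (22, 23, 13), (30, 19, 2), (31, 6, 35), (34, 4, 8), (36, 7, 17), (37, 33, 31), (6, 5, 11)}
Set difference of the two operands is {(10, 10, 6), (2, 17, 28), (31, 6, 35), (36, 7, 17), (37, 33, 31), (6, 5, 11)}.
π_{D, A} gives {(11, 5), (17, 7), (28, 17), (31, 33), (35, 6), (6, 10)}.

{(11, 5), (17, 7), (28, 17), (31, 33), (35, 6), (6, 10)}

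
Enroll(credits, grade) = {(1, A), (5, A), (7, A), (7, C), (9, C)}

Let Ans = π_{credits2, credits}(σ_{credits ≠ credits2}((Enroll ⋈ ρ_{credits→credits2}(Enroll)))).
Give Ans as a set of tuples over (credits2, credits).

ρ[credits→credits2]: schema becomes (credits2, grade); tuples unchanged.
Natural join on grade: {(1, A, 1), (1, A, 5), (1, A, 7), (5, A, 1), (5, A, 5), (5, A, 7), (7, A, 1), (7, A, 5), (7, A, 7), (7, C, 7), (7, C, 9), (9, C, 7), (9, C, 9)}
Apply σ_{credits ≠ credits2}; surviving tuples: {(1, A, 5), (1, A, 7), (5, A, 1), (5, A, 7), (7, A, 1), (7, A, 5), (7, C, 9), (9, C, 7)}
Projecting to credits2, credits: {(1, 5), (1, 7), (5, 1), (5, 7), (7, 1), (7, 5), (7, 9), (9, 7)}

{(1, 5), (1, 7), (5, 1), (5, 7), (7, 1), (7, 5), (7, 9), (9, 7)}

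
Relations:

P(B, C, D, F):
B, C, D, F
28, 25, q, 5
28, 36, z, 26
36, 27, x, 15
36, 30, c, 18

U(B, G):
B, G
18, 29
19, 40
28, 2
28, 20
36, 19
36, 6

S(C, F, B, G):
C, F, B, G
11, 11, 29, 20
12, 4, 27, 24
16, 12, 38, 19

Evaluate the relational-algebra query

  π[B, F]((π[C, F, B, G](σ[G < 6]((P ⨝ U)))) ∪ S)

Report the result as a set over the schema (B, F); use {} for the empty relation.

{(27, 4), (28, 26), (28, 5), (29, 11), (38, 12)}

Natural join on B: {(28, 25, q, 5, 2), (28, 25, q, 5, 20), (28, 36, z, 26, 2), (28, 36, z, 26, 20), (36, 27, x, 15, 19), (36, 27, x, 15, 6), (36, 30, c, 18, 19), (36, 30, c, 18, 6)}
Selection G < 6: {(28, 25, q, 5, 2), (28, 36, z, 26, 2)}
π_{C, F, B, G} gives {(25, 5, 28, 2), (36, 26, 28, 2)}.
Union: {(25, 5, 28, 2), (36, 26, 28, 2)} with {(11, 11, 29, 20), (12, 4, 27, 24), (16, 12, 38, 19)} → {(11, 11, 29, 20), (12, 4, 27, 24), (16, 12, 38, 19), (25, 5, 28, 2), (36, 26, 28, 2)}
π_{B, F} gives {(27, 4), (28, 26), (28, 5), (29, 11), (38, 12)}.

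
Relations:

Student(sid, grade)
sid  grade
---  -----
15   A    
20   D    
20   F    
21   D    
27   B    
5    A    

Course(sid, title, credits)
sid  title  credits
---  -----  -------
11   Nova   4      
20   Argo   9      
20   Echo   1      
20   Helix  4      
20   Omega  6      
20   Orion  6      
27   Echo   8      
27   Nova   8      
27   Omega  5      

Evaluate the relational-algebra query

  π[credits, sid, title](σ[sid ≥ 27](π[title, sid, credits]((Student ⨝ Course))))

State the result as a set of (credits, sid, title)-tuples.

{(5, 27, Omega), (8, 27, Echo), (8, 27, Nova)}

Student ⋈ Course (natural join on sid): {(20, D, Argo, 9), (20, D, Echo, 1), (20, D, Helix, 4), (20, D, Omega, 6), (20, D, Orion, 6), (20, F, Argo, 9), (20, F, Echo, 1), (20, F, Helix, 4), (20, F, Omega, 6), (20, F, Orion, 6), (27, B, Echo, 8), (27, B, Nova, 8), (27, B, Omega, 5)}
π_{title, sid, credits} gives {(Argo, 20, 9), (Echo, 20, 1), (Echo, 27, 8), (Helix, 20, 4), (Nova, 27, 8), (Omega, 20, 6), (Omega, 27, 5), (Orion, 20, 6)} (5 duplicate(s) eliminated).
σ[sid ≥ 27]: keep tuples satisfying sid ≥ 27 → {(Echo, 27, 8), (Nova, 27, 8), (Omega, 27, 5)}
π_{credits, sid, title} gives {(5, 27, Omega), (8, 27, Echo), (8, 27, Nova)}.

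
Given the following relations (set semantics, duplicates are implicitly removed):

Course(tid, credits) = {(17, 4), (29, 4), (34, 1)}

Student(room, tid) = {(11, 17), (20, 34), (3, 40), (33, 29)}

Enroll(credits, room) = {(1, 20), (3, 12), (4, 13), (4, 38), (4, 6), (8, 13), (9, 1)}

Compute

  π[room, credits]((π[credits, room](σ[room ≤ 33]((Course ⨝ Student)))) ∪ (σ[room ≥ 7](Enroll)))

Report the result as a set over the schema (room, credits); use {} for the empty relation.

{(11, 4), (12, 3), (13, 4), (13, 8), (20, 1), (33, 4), (38, 4)}

Course ⋈ Student (natural join on tid): {(17, 4, 11), (29, 4, 33), (34, 1, 20)}
σ[room ≤ 33]: keep tuples satisfying room ≤ 33 → {(17, 4, 11), (29, 4, 33), (34, 1, 20)}
Projecting to credits, room: {(1, 20), (4, 11), (4, 33)}
σ[room ≥ 7]: keep tuples satisfying room ≥ 7 → {(1, 20), (3, 12), (4, 13), (4, 38), (8, 13)}
Set union of the two operands is {(1, 20), (3, 12), (4, 11), (4, 13), (4, 33), (4, 38), (8, 13)}.
Projecting to room, credits: {(11, 4), (12, 3), (13, 4), (13, 8), (20, 1), (33, 4), (38, 4)}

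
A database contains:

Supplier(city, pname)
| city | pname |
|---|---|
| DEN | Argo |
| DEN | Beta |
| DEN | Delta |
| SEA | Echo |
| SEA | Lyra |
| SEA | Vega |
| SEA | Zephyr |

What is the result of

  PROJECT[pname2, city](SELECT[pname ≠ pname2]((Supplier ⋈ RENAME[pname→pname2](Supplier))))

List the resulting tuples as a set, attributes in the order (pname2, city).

{(Argo, DEN), (Beta, DEN), (Delta, DEN), (Echo, SEA), (Lyra, SEA), (Vega, SEA), (Zephyr, SEA)}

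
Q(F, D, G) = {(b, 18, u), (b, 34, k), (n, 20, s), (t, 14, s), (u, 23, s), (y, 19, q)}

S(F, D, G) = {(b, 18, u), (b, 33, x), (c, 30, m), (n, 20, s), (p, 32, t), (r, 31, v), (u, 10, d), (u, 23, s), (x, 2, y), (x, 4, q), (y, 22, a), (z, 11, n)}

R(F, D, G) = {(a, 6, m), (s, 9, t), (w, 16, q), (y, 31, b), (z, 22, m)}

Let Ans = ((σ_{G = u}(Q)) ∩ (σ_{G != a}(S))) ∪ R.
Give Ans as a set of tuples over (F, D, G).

{(a, 6, m), (b, 18, u), (s, 9, t), (w, 16, q), (y, 31, b), (z, 22, m)}

Filtering on G = u leaves {(b, 18, u)}.
Filtering on G != a leaves {(b, 18, u), (b, 33, x), (c, 30, m), (n, 20, s), (p, 32, t), (r, 31, v), (u, 10, d), (u, 23, s), (x, 2, y), (x, 4, q), (z, 11, n)}.
Taking the intersection: {(b, 18, u)}
Taking the union: {(a, 6, m), (b, 18, u), (s, 9, t), (w, 16, q), (y, 31, b), (z, 22, m)}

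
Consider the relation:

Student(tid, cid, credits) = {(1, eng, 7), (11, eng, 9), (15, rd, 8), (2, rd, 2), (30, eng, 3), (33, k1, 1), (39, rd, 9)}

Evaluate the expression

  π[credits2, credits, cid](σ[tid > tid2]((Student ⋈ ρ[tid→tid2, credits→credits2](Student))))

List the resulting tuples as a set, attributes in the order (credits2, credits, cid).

ρ[tid→tid2, credits→credits2]: schema becomes (tid2, cid, credits2); tuples unchanged.
Joining Student and ρ[tid→tid2, credits→credits2](Student) on cid yields {(1, eng, 7, 1, 7), (1, eng, 7, 11, 9), (1, eng, 7, 30, 3), (11, eng, 9, 1, 7), (11, eng, 9, 11, 9), (11, eng, 9, 30, 3), (15, rd, 8, 15, 8), (15, rd, 8, 2, 2), (15, rd, 8, 39, 9), (2, rd, 2, 15, 8), (2, rd, 2, 2, 2), (2, rd, 2, 39, 9), (30, eng, 3, 1, 7), (30, eng, 3, 11, 9), (30, eng, 3, 30, 3), (33, k1, 1, 33, 1), (39, rd, 9, 15, 8), (39, rd, 9, 2, 2), (39, rd, 9, 39, 9)}.
Filtering on tid > tid2 leaves {(11, eng, 9, 1, 7), (15, rd, 8, 2, 2), (30, eng, 3, 1, 7), (30, eng, 3, 11, 9), (39, rd, 9, 15, 8), (39, rd, 9, 2, 2)}.
π_{credits2, credits, cid} gives {(2, 8, rd), (2, 9, rd), (7, 3, eng), (7, 9, eng), (8, 9, rd), (9, 3, eng)}.

{(2, 8, rd), (2, 9, rd), (7, 3, eng), (7, 9, eng), (8, 9, rd), (9, 3, eng)}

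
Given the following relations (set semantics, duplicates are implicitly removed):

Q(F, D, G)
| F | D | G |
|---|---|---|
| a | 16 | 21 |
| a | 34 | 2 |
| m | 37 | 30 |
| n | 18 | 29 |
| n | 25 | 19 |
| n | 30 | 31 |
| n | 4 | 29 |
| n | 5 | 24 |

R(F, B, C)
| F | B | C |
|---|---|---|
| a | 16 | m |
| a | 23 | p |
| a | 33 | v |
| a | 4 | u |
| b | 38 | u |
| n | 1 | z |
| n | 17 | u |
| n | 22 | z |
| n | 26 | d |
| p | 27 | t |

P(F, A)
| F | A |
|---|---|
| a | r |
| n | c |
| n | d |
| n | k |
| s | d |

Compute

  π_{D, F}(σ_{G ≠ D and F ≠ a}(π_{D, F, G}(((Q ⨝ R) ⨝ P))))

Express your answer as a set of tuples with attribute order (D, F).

{(18, n), (25, n), (30, n), (4, n), (5, n)}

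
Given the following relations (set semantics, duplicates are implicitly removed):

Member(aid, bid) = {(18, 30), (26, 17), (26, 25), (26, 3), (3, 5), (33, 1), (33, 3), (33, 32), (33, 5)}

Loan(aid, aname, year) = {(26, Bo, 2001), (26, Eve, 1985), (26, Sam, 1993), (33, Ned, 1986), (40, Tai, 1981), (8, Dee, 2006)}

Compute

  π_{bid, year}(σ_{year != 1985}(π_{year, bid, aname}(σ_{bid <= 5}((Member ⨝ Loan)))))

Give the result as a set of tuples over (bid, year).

{(1, 1986), (3, 1986), (3, 1993), (3, 2001), (5, 1986)}

Member ⋈ Loan (natural join on aid): {(26, 17, Bo, 2001), (26, 17, Eve, 1985), (26, 17, Sam, 1993), (26, 25, Bo, 2001), (26, 25, Eve, 1985), (26, 25, Sam, 1993), (26, 3, Bo, 2001), (26, 3, Eve, 1985), (26, 3, Sam, 1993), (33, 1, Ned, 1986), (33, 3, Ned, 1986), (33, 32, Ned, 1986), (33, 5, Ned, 1986)}
Filtering on bid <= 5 leaves {(26, 3, Bo, 2001), (26, 3, Eve, 1985), (26, 3, Sam, 1993), (33, 1, Ned, 1986), (33, 3, Ned, 1986), (33, 5, Ned, 1986)}.
Keep only column(s) year, bid, aname: {(1985, 3, Eve), (1986, 1, Ned), (1986, 3, Ned), (1986, 5, Ned), (1993, 3, Sam), (2001, 3, Bo)}
Filtering on year != 1985 leaves {(1986, 1, Ned), (1986, 3, Ned), (1986, 5, Ned), (1993, 3, Sam), (2001, 3, Bo)}.
Keep only column(s) bid, year: {(1, 1986), (3, 1986), (3, 1993), (3, 2001), (5, 1986)}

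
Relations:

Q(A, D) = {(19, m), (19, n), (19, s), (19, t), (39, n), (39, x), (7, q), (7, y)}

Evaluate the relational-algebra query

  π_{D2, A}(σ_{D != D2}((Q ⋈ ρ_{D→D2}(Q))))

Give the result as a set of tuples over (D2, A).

{(m, 19), (n, 19), (n, 39), (q, 7), (s, 19), (t, 19), (x, 39), (y, 7)}

ρ[D→D2]: schema becomes (A, D2); tuples unchanged.
Joining Q and ρ_{D→D2}(Q) on A yields {(19, m, m), (19, m, n), (19, m, s), (19, m, t), (19, n, m), (19, n, n), (19, n, s), (19, n, t), (19, s, m), (19, s, n), (19, s, s), (19, s, t), (19, t, m), (19, t, n), (19, t, s), (19, t, t), (39, n, n), (39, n, x), (39, x, n), (39, x, x), (7, q, q), (7, q, y), (7, y, q), (7, y, y)}.
Apply σ_{D != D2}; surviving tuples: {(19, m, n), (19, m, s), (19, m, t), (19, n, m), (19, n, s), (19, n, t), (19, s, m), (19, s, n), (19, s, t), (19, t, m), (19, t, n), (19, t, s), (39, n, x), (39, x, n), (7, q, y), (7, y, q)}
Projecting to D2, A (8 duplicate(s) eliminated): {(m, 19), (n, 19), (n, 39), (q, 7), (s, 19), (t, 19), (x, 39), (y, 7)}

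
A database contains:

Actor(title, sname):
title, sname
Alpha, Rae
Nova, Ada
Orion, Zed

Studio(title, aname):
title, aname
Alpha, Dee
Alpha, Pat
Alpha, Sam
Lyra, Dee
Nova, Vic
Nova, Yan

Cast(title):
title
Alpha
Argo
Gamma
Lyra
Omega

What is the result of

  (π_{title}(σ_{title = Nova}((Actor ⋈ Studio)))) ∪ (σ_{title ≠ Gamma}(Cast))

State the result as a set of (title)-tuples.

{Alpha, Argo, Lyra, Nova, Omega}

Joining Actor and Studio on title yields {(Alpha, Rae, Dee), (Alpha, Rae, Pat), (Alpha, Rae, Sam), (Nova, Ada, Vic), (Nova, Ada, Yan)}.
Filtering on title = Nova leaves {(Nova, Ada, Vic), (Nova, Ada, Yan)}.
π[title]: project onto (title) (1 duplicate(s) eliminated) → {Nova}
Filtering on title ≠ Gamma leaves {Alpha, Argo, Lyra, Omega}.
Taking the union: {Alpha, Argo, Lyra, Nova, Omega}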